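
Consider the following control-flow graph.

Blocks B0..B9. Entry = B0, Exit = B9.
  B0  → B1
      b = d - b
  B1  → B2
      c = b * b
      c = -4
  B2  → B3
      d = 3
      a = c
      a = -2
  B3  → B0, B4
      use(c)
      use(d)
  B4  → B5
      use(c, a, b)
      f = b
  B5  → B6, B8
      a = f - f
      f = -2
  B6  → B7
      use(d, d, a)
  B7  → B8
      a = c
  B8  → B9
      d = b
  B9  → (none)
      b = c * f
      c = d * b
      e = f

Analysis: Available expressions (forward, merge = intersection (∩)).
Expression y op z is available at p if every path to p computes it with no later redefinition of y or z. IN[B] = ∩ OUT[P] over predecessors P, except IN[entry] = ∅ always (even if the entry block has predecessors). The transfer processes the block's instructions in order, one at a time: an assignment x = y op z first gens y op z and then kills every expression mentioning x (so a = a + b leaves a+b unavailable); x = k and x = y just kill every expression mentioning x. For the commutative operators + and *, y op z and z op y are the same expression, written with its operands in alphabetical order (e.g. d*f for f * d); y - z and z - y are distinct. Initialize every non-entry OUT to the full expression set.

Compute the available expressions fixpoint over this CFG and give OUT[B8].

Answer: {b*b}

Derivation:
Converged values:
  B0:   IN={}   OUT={}
  B1:   IN={}   OUT={b*b}
  B2:   IN={b*b}   OUT={b*b}
  B3:   IN={b*b}   OUT={b*b}
  B4:   IN={b*b}   OUT={b*b}
  B5:   IN={b*b}   OUT={b*b}
  B6:   IN={b*b}   OUT={b*b}
  B7:   IN={b*b}   OUT={b*b}
  B8:   IN={b*b}   OUT={b*b}
  B9:   IN={b*b}   OUT={b*d}

Merge at B8: IN[B8] = OUT[B5] ∩ OUT[B7] = {b*b}
Applying B8's transfer function to that IN value gives OUT[B8] (row B8 above).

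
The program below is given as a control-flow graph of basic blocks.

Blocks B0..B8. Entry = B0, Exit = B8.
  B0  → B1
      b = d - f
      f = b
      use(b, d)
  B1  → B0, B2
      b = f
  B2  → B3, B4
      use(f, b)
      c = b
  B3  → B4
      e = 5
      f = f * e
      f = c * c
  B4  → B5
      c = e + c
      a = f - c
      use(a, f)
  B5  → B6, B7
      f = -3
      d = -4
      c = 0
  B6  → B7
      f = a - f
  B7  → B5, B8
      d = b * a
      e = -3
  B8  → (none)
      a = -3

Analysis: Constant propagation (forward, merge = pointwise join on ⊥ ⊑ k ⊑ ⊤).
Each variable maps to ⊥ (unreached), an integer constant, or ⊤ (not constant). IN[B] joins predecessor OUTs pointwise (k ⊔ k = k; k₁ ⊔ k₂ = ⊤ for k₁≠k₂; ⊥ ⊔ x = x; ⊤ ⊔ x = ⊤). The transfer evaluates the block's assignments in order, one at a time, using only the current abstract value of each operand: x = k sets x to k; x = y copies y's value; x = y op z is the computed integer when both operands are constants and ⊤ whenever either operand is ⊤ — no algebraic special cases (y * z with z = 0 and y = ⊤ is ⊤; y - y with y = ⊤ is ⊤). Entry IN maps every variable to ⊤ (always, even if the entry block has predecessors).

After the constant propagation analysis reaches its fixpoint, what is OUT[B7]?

Answer: {a: ⊤, b: ⊤, c: 0, d: ⊤, e: -3, f: ⊤}

Trace:
Per-block solution:
  B0:  IN=(all ⊤)  OUT=(all ⊤)
  B1:  IN=(all ⊤)  OUT=(all ⊤)
  B2:  IN=(all ⊤)  OUT=(all ⊤)
  B3:  IN=(all ⊤)  OUT={e:5; rest ⊤}
  B4:  IN=(all ⊤)  OUT=(all ⊤)
  B5:  IN=(all ⊤)  OUT={c:0, d:-4, f:-3; rest ⊤}
  B6:  IN={c:0, d:-4, f:-3; rest ⊤}  OUT={c:0, d:-4; rest ⊤}
  B7:  IN={c:0, d:-4; rest ⊤}  OUT={c:0, e:-3; rest ⊤}
  B8:  IN={c:0, e:-3; rest ⊤}  OUT={a:-3, c:0, e:-3; rest ⊤}

Merge at B7: IN[B7] = OUT[B5] ⊔ OUT[B6] = {a: ⊤, b: ⊤, c: 0, d: -4, e: ⊤, f: ⊤}
Applying B7's transfer function to that IN value gives OUT[B7] (row B7 above).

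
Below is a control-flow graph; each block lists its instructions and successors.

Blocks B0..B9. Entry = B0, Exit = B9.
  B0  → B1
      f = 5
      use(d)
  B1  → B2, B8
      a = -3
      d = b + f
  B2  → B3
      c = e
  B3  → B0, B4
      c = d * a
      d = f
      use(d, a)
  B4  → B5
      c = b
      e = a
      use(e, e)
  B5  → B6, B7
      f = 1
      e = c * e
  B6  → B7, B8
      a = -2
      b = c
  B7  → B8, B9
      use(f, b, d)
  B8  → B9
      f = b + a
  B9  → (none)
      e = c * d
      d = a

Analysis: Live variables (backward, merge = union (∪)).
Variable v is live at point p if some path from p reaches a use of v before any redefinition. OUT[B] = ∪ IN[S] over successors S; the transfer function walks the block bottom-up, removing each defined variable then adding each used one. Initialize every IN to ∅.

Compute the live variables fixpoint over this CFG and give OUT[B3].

Fixpoint table:
  B0:  IN={b, c, d, e}  OUT={b, c, e, f}
  B1:  IN={b, c, e, f}  OUT={a, b, c, d, e, f}
  B2:  IN={a, b, d, e, f}  OUT={a, b, d, e, f}
  B3:  IN={a, b, d, e, f}  OUT={a, b, c, d, e}
  B4:  IN={a, b, d}  OUT={a, b, c, d, e}
  B5:  IN={a, b, c, d, e}  OUT={a, b, c, d, f}
  B6:  IN={c, d, f}  OUT={a, b, c, d, f}
  B7:  IN={a, b, c, d, f}  OUT={a, b, c, d}
  B8:  IN={a, b, c, d}  OUT={a, c, d}
  B9:  IN={a, c, d}  OUT={}

Merge at B3: OUT[B3] = IN[B0] ⊔ IN[B4] = {a, b, c, d, e}

Answer: {a, b, c, d, e}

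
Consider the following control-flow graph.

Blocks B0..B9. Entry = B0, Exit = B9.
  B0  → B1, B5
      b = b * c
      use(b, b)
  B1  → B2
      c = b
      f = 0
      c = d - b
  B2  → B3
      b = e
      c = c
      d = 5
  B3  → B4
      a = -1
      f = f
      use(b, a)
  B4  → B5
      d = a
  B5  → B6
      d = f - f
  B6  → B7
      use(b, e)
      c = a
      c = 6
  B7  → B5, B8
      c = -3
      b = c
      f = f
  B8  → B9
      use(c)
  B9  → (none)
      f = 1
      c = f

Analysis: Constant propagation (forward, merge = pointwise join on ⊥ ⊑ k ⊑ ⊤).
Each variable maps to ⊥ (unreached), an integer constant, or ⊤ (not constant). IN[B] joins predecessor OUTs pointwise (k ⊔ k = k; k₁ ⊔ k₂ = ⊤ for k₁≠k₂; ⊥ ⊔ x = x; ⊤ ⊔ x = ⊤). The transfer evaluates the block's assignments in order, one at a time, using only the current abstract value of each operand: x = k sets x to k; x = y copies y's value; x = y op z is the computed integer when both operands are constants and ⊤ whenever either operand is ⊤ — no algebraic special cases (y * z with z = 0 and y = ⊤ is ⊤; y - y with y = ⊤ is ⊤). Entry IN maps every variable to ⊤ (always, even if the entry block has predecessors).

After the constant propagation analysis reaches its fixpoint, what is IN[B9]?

Answer: {a: ⊤, b: -3, c: -3, d: ⊤, e: ⊤, f: ⊤}

Derivation:
Converged values:
  B0: | IN=(all ⊤) | OUT=(all ⊤)
  B1: | IN=(all ⊤) | OUT={f:0; rest ⊤}
  B2: | IN={f:0; rest ⊤} | OUT={d:5, f:0; rest ⊤}
  B3: | IN={d:5, f:0; rest ⊤} | OUT={a:-1, d:5, f:0; rest ⊤}
  B4: | IN={a:-1, d:5, f:0; rest ⊤} | OUT={a:-1, d:-1, f:0; rest ⊤}
  B5: | IN=(all ⊤) | OUT=(all ⊤)
  B6: | IN=(all ⊤) | OUT={c:6; rest ⊤}
  B7: | IN={c:6; rest ⊤} | OUT={b:-3, c:-3; rest ⊤}
  B8: | IN={b:-3, c:-3; rest ⊤} | OUT={b:-3, c:-3; rest ⊤}
  B9: | IN={b:-3, c:-3; rest ⊤} | OUT={b:-3, c:1, f:1; rest ⊤}

Merge at B9: IN[B9] = OUT[B8] = {a: ⊤, b: -3, c: -3, d: ⊤, e: ⊤, f: ⊤}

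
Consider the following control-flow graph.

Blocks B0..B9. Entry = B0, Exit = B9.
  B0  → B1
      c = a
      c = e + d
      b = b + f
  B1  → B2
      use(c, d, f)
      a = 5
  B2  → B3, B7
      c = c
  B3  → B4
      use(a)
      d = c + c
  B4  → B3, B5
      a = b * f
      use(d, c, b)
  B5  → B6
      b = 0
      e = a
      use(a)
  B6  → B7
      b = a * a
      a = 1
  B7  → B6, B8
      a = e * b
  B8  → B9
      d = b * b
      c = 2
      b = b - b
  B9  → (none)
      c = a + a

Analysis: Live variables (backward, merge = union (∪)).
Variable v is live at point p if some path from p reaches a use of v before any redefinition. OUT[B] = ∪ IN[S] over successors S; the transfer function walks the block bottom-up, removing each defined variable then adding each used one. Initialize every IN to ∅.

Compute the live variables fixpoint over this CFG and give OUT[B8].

Converged values:
  B0:   IN={a, b, d, e, f}   OUT={b, c, d, e, f}
  B1:   IN={b, c, d, e, f}   OUT={a, b, c, e, f}
  B2:   IN={a, b, c, e, f}   OUT={a, b, c, e, f}
  B3:   IN={a, b, c, f}   OUT={b, c, d, f}
  B4:   IN={b, c, d, f}   OUT={a, b, c, f}
  B5:   IN={a}   OUT={a, e}
  B6:   IN={a, e}   OUT={b, e}
  B7:   IN={b, e}   OUT={a, b, e}
  B8:   IN={a, b}   OUT={a}
  B9:   IN={a}   OUT={}

Merge at B8: OUT[B8] = IN[B9] = {a}

Answer: {a}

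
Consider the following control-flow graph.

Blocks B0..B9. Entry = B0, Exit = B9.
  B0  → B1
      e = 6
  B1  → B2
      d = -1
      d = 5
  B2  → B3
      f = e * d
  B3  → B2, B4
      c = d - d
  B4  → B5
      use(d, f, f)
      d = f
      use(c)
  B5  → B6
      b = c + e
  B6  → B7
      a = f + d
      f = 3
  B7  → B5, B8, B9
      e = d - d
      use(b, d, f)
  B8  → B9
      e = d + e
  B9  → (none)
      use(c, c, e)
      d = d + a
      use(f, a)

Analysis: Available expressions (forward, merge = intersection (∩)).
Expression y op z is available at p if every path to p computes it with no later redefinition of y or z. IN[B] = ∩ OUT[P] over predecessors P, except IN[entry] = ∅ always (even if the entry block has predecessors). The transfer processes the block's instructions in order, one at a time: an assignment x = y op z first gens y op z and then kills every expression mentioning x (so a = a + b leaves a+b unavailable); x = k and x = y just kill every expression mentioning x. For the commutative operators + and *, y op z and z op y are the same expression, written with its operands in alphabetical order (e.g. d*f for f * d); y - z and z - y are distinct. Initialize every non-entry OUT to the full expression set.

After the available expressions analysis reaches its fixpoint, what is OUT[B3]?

Answer: {d*e, d-d}

Derivation:
Converged values:
  B0:   IN={}   OUT={}
  B1:   IN={}   OUT={}
  B2:   IN={}   OUT={d*e}
  B3:   IN={d*e}   OUT={d*e, d-d}
  B4:   IN={d*e, d-d}   OUT={}
  B5:   IN={}   OUT={c+e}
  B6:   IN={c+e}   OUT={c+e}
  B7:   IN={c+e}   OUT={d-d}
  B8:   IN={d-d}   OUT={d-d}
  B9:   IN={d-d}   OUT={}

Merge at B3: IN[B3] = OUT[B2] = {d*e}
Applying B3's transfer function to that IN value gives OUT[B3] (row B3 above).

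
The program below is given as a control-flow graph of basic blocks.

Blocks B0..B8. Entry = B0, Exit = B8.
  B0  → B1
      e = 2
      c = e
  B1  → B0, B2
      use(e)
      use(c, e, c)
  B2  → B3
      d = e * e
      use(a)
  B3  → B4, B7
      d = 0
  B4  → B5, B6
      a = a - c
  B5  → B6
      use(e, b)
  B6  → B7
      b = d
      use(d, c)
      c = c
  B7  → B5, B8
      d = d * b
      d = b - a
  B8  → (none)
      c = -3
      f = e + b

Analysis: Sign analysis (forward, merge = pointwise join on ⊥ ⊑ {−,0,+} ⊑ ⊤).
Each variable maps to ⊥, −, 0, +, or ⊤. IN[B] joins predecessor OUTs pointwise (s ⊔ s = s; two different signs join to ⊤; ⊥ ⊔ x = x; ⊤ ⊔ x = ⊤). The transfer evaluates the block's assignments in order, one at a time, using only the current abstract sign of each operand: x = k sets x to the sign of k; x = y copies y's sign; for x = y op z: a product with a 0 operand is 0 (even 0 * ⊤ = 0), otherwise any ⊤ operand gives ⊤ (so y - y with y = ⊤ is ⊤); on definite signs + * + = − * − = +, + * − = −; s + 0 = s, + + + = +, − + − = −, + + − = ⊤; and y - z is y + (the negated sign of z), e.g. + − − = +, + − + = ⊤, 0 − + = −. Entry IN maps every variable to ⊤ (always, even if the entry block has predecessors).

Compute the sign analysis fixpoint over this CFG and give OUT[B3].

Per-block solution:
  B0: | IN=(all ⊤) | OUT={c:+, e:+; rest ⊤}
  B1: | IN={c:+, e:+; rest ⊤} | OUT={c:+, e:+; rest ⊤}
  B2: | IN={c:+, e:+; rest ⊤} | OUT={c:+, d:+, e:+; rest ⊤}
  B3: | IN={c:+, d:+, e:+; rest ⊤} | OUT={c:+, d:0, e:+; rest ⊤}
  B4: | IN={c:+, d:0, e:+; rest ⊤} | OUT={c:+, d:0, e:+; rest ⊤}
  B5: | IN={c:+, e:+; rest ⊤} | OUT={c:+, e:+; rest ⊤}
  B6: | IN={c:+, e:+; rest ⊤} | OUT={c:+, e:+; rest ⊤}
  B7: | IN={c:+, e:+; rest ⊤} | OUT={c:+, e:+; rest ⊤}
  B8: | IN={c:+, e:+; rest ⊤} | OUT={c:-, e:+; rest ⊤}

Merge at B3: IN[B3] = OUT[B2] = {a: ⊤, b: ⊤, c: +, d: +, e: +, f: ⊤}
Applying B3's transfer function to that IN value gives OUT[B3] (row B3 above).

Answer: {a: ⊤, b: ⊤, c: +, d: 0, e: +, f: ⊤}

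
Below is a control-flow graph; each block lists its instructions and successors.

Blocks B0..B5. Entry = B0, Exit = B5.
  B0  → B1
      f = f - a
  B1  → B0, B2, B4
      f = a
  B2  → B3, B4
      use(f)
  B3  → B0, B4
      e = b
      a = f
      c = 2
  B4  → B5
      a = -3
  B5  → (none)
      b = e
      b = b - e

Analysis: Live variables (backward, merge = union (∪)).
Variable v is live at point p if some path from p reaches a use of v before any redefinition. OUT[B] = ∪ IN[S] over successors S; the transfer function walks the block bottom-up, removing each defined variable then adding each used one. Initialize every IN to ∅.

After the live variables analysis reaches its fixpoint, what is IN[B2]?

Answer: {b, e, f}

Trace:
Fixpoint table:
  B0:   IN={a, b, e, f}   OUT={a, b, e}
  B1:   IN={a, b, e}   OUT={a, b, e, f}
  B2:   IN={b, e, f}   OUT={b, e, f}
  B3:   IN={b, f}   OUT={a, b, e, f}
  B4:   IN={e}   OUT={e}
  B5:   IN={e}   OUT={}

Merge at B2: OUT[B2] = IN[B3] ⊔ IN[B4] = {b, e, f}
Applying B2's transfer function to that OUT value gives IN[B2] (row B2 above).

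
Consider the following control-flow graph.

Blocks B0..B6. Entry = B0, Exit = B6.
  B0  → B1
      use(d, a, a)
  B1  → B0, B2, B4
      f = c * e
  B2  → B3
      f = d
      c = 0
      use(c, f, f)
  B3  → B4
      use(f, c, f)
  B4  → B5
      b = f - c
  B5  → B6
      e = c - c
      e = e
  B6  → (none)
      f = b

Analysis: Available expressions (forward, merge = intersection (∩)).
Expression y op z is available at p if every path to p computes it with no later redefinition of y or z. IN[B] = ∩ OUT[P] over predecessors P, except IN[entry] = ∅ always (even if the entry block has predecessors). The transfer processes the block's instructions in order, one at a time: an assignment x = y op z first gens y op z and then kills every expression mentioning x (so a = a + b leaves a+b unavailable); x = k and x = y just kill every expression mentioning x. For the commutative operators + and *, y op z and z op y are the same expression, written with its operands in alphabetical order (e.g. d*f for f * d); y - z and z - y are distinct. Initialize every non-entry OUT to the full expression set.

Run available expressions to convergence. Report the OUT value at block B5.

Answer: {c-c, f-c}

Trace:
Fixpoint table:
  B0:  IN={}  OUT={}
  B1:  IN={}  OUT={c*e}
  B2:  IN={c*e}  OUT={}
  B3:  IN={}  OUT={}
  B4:  IN={}  OUT={f-c}
  B5:  IN={f-c}  OUT={c-c, f-c}
  B6:  IN={c-c, f-c}  OUT={c-c}

Merge at B5: IN[B5] = OUT[B4] = {f-c}
Applying B5's transfer function to that IN value gives OUT[B5] (row B5 above).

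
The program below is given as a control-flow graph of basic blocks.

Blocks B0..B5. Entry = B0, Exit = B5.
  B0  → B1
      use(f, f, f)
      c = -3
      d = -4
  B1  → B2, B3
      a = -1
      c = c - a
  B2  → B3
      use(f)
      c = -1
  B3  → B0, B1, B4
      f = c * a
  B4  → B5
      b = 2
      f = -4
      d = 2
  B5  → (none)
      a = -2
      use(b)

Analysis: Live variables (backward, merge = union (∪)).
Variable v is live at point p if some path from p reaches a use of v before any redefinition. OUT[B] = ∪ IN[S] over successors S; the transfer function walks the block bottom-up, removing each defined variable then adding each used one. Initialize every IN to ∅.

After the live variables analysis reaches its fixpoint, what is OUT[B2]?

Fixpoint table:
  B0:   IN={f}   OUT={c, f}
  B1:   IN={c, f}   OUT={a, c, f}
  B2:   IN={a, f}   OUT={a, c}
  B3:   IN={a, c}   OUT={c, f}
  B4:   IN={}   OUT={b}
  B5:   IN={b}   OUT={}

Merge at B2: OUT[B2] = IN[B3] = {a, c}

Answer: {a, c}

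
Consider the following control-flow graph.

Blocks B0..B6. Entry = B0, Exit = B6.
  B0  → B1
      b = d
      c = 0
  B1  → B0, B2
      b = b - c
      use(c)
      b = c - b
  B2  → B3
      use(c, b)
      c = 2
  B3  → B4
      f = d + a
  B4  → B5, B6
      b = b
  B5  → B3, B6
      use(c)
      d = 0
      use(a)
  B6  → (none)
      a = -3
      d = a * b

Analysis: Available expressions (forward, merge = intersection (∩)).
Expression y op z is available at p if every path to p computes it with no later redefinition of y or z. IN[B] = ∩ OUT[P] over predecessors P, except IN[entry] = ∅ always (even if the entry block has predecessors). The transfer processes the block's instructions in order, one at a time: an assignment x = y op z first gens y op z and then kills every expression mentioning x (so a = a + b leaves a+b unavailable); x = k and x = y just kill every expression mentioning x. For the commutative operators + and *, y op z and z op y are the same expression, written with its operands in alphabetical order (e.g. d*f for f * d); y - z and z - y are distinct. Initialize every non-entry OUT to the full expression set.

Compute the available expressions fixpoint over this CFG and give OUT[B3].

Converged values:
  B0: | IN={} | OUT={}
  B1: | IN={} | OUT={}
  B2: | IN={} | OUT={}
  B3: | IN={} | OUT={a+d}
  B4: | IN={a+d} | OUT={a+d}
  B5: | IN={a+d} | OUT={}
  B6: | IN={} | OUT={a*b}

Merge at B3: IN[B3] = OUT[B2] ∩ OUT[B5] = {}
Applying B3's transfer function to that IN value gives OUT[B3] (row B3 above).

Answer: {a+d}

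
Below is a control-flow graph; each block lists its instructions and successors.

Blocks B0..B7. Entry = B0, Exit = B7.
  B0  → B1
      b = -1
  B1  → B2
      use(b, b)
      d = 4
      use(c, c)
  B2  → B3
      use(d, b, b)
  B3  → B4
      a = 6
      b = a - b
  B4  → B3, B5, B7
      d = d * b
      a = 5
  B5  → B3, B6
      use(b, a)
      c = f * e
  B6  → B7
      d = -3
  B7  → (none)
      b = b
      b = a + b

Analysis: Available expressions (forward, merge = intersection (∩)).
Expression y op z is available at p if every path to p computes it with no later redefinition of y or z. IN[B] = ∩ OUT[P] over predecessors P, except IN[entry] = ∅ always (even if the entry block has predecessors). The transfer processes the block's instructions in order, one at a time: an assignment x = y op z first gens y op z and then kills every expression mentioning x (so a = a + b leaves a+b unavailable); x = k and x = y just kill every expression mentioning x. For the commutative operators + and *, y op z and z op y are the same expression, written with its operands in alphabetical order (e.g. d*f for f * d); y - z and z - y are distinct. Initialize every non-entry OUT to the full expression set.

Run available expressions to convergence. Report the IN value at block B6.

Answer: {e*f}

Derivation:
Converged values:
  B0:  IN={}  OUT={}
  B1:  IN={}  OUT={}
  B2:  IN={}  OUT={}
  B3:  IN={}  OUT={}
  B4:  IN={}  OUT={}
  B5:  IN={}  OUT={e*f}
  B6:  IN={e*f}  OUT={e*f}
  B7:  IN={}  OUT={}

Merge at B6: IN[B6] = OUT[B5] = {e*f}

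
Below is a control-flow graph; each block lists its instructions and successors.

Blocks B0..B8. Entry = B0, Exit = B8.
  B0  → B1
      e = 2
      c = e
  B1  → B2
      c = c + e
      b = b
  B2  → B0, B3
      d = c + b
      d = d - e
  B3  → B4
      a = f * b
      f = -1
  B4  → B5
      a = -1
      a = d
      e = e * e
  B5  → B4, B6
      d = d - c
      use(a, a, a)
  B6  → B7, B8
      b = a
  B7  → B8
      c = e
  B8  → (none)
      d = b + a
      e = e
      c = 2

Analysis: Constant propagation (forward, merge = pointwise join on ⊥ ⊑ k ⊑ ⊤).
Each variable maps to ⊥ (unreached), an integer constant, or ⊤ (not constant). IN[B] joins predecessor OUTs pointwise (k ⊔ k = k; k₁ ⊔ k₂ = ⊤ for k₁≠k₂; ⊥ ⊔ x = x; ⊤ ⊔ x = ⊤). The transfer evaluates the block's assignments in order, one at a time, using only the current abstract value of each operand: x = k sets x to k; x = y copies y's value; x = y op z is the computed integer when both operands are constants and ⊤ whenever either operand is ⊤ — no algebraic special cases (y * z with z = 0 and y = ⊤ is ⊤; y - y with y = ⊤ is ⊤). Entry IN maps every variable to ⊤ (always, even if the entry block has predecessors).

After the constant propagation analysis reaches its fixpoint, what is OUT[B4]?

Answer: {a: ⊤, b: ⊤, c: 4, d: ⊤, e: ⊤, f: -1}

Trace:
Fixpoint table:
  B0:   IN=(all ⊤)   OUT={c:2, e:2; rest ⊤}
  B1:   IN={c:2, e:2; rest ⊤}   OUT={c:4, e:2; rest ⊤}
  B2:   IN={c:4, e:2; rest ⊤}   OUT={c:4, e:2; rest ⊤}
  B3:   IN={c:4, e:2; rest ⊤}   OUT={c:4, e:2, f:-1; rest ⊤}
  B4:   IN={c:4, f:-1; rest ⊤}   OUT={c:4, f:-1; rest ⊤}
  B5:   IN={c:4, f:-1; rest ⊤}   OUT={c:4, f:-1; rest ⊤}
  B6:   IN={c:4, f:-1; rest ⊤}   OUT={c:4, f:-1; rest ⊤}
  B7:   IN={c:4, f:-1; rest ⊤}   OUT={f:-1; rest ⊤}
  B8:   IN={f:-1; rest ⊤}   OUT={c:2, f:-1; rest ⊤}

Merge at B4: IN[B4] = OUT[B3] ⊔ OUT[B5] = {a: ⊤, b: ⊤, c: 4, d: ⊤, e: ⊤, f: -1}
Applying B4's transfer function to that IN value gives OUT[B4] (row B4 above).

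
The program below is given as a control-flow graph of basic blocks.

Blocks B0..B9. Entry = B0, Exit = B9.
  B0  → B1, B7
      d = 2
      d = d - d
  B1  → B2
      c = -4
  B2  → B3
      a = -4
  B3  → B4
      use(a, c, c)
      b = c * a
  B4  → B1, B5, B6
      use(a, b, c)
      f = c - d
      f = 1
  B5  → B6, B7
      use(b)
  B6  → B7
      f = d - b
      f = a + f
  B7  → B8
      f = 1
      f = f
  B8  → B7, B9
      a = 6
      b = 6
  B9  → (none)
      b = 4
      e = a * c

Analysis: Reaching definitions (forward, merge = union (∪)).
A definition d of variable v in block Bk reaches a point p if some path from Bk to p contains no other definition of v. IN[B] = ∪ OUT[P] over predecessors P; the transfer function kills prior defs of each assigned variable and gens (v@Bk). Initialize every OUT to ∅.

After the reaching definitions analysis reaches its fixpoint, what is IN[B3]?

Per-block solution:
  B0:  IN={}  OUT={d@B0}
  B1:  IN={a@B2, b@B3, c@B1, d@B0, f@B4}  OUT={a@B2, b@B3, c@B1, d@B0, f@B4}
  B2:  IN={a@B2, b@B3, c@B1, d@B0, f@B4}  OUT={a@B2, b@B3, c@B1, d@B0, f@B4}
  B3:  IN={a@B2, b@B3, c@B1, d@B0, f@B4}  OUT={a@B2, b@B3, c@B1, d@B0, f@B4}
  B4:  IN={a@B2, b@B3, c@B1, d@B0, f@B4}  OUT={a@B2, b@B3, c@B1, d@B0, f@B4}
  B5:  IN={a@B2, b@B3, c@B1, d@B0, f@B4}  OUT={a@B2, b@B3, c@B1, d@B0, f@B4}
  B6:  IN={a@B2, b@B3, c@B1, d@B0, f@B4}  OUT={a@B2, b@B3, c@B1, d@B0, f@B6}
  B7:  IN={a@B2, a@B8, b@B3, b@B8, c@B1, d@B0, f@B4, f@B6, f@B7}  OUT={a@B2, a@B8, b@B3, b@B8, c@B1, d@B0, f@B7}
  B8:  IN={a@B2, a@B8, b@B3, b@B8, c@B1, d@B0, f@B7}  OUT={a@B8, b@B8, c@B1, d@B0, f@B7}
  B9:  IN={a@B8, b@B8, c@B1, d@B0, f@B7}  OUT={a@B8, b@B9, c@B1, d@B0, e@B9, f@B7}

Merge at B3: IN[B3] = OUT[B2] = {a@B2, b@B3, c@B1, d@B0, f@B4}

Answer: {a@B2, b@B3, c@B1, d@B0, f@B4}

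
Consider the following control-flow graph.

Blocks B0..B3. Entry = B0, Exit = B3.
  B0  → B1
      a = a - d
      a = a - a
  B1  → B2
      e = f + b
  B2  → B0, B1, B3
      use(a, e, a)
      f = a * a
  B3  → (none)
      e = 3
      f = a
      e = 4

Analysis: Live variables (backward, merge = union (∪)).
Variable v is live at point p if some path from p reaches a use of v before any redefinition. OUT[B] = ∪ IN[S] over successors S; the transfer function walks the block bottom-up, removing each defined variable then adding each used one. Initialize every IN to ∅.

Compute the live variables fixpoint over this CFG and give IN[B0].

Answer: {a, b, d, f}

Working:
Per-block solution:
  B0:  IN={a, b, d, f}  OUT={a, b, d, f}
  B1:  IN={a, b, d, f}  OUT={a, b, d, e}
  B2:  IN={a, b, d, e}  OUT={a, b, d, f}
  B3:  IN={a}  OUT={}

Merge at B0: OUT[B0] = IN[B1] = {a, b, d, f}
Applying B0's transfer function to that OUT value gives IN[B0] (row B0 above).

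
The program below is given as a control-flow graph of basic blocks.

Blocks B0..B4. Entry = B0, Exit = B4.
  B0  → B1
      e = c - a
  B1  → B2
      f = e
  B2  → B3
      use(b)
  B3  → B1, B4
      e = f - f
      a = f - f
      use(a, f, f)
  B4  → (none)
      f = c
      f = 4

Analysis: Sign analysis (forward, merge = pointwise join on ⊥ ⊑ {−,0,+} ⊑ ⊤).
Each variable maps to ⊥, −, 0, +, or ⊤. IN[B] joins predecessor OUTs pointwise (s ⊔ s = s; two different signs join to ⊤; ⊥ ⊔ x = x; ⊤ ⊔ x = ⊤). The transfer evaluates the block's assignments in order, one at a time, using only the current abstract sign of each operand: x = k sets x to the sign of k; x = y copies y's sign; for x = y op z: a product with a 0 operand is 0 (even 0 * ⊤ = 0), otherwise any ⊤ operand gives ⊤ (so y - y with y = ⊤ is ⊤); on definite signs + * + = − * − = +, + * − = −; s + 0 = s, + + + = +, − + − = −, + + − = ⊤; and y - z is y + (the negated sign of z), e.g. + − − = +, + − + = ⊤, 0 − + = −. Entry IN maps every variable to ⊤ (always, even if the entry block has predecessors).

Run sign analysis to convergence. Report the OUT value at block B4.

Fixpoint table:
  B0:  IN=(all ⊤)  OUT=(all ⊤)
  B1:  IN=(all ⊤)  OUT=(all ⊤)
  B2:  IN=(all ⊤)  OUT=(all ⊤)
  B3:  IN=(all ⊤)  OUT=(all ⊤)
  B4:  IN=(all ⊤)  OUT={f:+; rest ⊤}

Merge at B4: IN[B4] = OUT[B3] = {a: ⊤, b: ⊤, c: ⊤, d: ⊤, e: ⊤, f: ⊤}
Applying B4's transfer function to that IN value gives OUT[B4] (row B4 above).

Answer: {a: ⊤, b: ⊤, c: ⊤, d: ⊤, e: ⊤, f: +}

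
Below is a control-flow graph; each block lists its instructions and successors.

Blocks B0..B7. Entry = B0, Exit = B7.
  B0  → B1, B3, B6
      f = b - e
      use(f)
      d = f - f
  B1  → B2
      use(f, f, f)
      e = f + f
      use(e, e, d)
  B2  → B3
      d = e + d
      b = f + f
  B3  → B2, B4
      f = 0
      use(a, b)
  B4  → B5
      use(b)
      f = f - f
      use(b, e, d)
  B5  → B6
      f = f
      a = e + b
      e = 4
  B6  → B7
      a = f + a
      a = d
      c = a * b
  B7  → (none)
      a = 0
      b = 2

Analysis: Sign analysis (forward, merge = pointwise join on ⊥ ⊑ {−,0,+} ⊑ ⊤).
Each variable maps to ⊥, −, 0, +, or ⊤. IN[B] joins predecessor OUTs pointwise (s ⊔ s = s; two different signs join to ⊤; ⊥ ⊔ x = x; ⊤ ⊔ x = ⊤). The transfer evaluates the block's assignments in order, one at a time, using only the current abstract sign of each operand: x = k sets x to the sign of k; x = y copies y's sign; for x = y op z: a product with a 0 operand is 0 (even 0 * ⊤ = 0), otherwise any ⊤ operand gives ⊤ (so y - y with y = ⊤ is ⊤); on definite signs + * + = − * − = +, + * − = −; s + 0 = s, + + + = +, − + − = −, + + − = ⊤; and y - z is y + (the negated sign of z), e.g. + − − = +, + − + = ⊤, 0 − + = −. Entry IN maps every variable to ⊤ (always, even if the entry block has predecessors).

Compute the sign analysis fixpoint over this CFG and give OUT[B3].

Answer: {a: ⊤, b: ⊤, c: ⊤, d: ⊤, e: ⊤, f: 0}

Derivation:
Fixpoint table:
  B0: | IN=(all ⊤) | OUT=(all ⊤)
  B1: | IN=(all ⊤) | OUT=(all ⊤)
  B2: | IN=(all ⊤) | OUT=(all ⊤)
  B3: | IN=(all ⊤) | OUT={f:0; rest ⊤}
  B4: | IN={f:0; rest ⊤} | OUT={f:0; rest ⊤}
  B5: | IN={f:0; rest ⊤} | OUT={e:+, f:0; rest ⊤}
  B6: | IN=(all ⊤) | OUT=(all ⊤)
  B7: | IN=(all ⊤) | OUT={a:0, b:+; rest ⊤}

Merge at B3: IN[B3] = OUT[B0] ⊔ OUT[B2] = {a: ⊤, b: ⊤, c: ⊤, d: ⊤, e: ⊤, f: ⊤}
Applying B3's transfer function to that IN value gives OUT[B3] (row B3 above).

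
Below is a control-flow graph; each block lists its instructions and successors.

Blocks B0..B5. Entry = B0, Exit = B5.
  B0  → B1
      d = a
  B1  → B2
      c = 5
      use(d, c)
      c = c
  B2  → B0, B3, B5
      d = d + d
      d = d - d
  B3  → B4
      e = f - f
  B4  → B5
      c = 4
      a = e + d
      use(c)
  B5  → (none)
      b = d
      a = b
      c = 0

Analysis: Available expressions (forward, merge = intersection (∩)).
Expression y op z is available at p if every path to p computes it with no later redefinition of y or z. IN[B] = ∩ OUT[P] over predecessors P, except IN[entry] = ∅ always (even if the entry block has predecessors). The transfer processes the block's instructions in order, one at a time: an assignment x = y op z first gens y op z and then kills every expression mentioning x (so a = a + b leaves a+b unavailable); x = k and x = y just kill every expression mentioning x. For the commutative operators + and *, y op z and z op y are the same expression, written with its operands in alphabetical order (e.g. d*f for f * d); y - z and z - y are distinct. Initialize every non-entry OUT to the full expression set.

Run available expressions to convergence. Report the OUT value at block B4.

Converged values:
  B0:   IN={}   OUT={}
  B1:   IN={}   OUT={}
  B2:   IN={}   OUT={}
  B3:   IN={}   OUT={f-f}
  B4:   IN={f-f}   OUT={d+e, f-f}
  B5:   IN={}   OUT={}

Merge at B4: IN[B4] = OUT[B3] = {f-f}
Applying B4's transfer function to that IN value gives OUT[B4] (row B4 above).

Answer: {d+e, f-f}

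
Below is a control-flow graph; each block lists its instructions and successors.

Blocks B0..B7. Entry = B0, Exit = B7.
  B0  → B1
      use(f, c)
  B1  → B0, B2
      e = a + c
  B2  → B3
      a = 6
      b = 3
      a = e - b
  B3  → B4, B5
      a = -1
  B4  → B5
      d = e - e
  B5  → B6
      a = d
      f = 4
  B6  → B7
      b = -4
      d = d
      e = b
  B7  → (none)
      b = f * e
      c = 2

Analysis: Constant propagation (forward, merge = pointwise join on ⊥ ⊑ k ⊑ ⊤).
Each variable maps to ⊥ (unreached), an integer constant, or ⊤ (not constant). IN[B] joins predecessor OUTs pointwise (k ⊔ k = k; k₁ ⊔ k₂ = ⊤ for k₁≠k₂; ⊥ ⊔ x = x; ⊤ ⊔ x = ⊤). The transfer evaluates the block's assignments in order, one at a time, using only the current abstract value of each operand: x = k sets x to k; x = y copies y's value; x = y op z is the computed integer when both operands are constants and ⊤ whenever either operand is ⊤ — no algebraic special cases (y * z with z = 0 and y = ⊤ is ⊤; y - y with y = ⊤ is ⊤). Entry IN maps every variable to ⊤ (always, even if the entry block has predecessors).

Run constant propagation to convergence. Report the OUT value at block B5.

Answer: {a: ⊤, b: 3, c: ⊤, d: ⊤, e: ⊤, f: 4}

Derivation:
Converged values:
  B0: | IN=(all ⊤) | OUT=(all ⊤)
  B1: | IN=(all ⊤) | OUT=(all ⊤)
  B2: | IN=(all ⊤) | OUT={b:3; rest ⊤}
  B3: | IN={b:3; rest ⊤} | OUT={a:-1, b:3; rest ⊤}
  B4: | IN={a:-1, b:3; rest ⊤} | OUT={a:-1, b:3; rest ⊤}
  B5: | IN={a:-1, b:3; rest ⊤} | OUT={b:3, f:4; rest ⊤}
  B6: | IN={b:3, f:4; rest ⊤} | OUT={b:-4, e:-4, f:4; rest ⊤}
  B7: | IN={b:-4, e:-4, f:4; rest ⊤} | OUT={b:-16, c:2, e:-4, f:4; rest ⊤}

Merge at B5: IN[B5] = OUT[B3] ⊔ OUT[B4] = {a: -1, b: 3, c: ⊤, d: ⊤, e: ⊤, f: ⊤}
Applying B5's transfer function to that IN value gives OUT[B5] (row B5 above).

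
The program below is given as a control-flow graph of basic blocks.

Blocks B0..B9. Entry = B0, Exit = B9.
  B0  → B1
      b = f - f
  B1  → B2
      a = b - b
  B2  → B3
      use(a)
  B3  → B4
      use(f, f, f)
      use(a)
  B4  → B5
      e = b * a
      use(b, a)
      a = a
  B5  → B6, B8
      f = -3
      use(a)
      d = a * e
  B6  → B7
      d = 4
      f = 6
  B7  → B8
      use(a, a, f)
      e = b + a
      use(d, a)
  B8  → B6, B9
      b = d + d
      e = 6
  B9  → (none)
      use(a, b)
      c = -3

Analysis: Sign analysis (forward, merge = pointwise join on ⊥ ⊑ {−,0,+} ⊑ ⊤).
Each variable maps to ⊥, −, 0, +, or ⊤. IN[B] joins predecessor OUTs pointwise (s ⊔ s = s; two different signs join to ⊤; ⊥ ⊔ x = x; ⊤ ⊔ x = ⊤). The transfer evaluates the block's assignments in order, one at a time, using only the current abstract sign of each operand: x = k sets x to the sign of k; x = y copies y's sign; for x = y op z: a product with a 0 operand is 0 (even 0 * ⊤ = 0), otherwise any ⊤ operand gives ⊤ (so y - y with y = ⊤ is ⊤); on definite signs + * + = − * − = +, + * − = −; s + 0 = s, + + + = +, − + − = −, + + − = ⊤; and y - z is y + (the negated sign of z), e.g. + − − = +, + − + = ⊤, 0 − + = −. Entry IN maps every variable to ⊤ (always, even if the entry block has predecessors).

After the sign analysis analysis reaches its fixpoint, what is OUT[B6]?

Converged values:
  B0:  IN=(all ⊤)  OUT=(all ⊤)
  B1:  IN=(all ⊤)  OUT=(all ⊤)
  B2:  IN=(all ⊤)  OUT=(all ⊤)
  B3:  IN=(all ⊤)  OUT=(all ⊤)
  B4:  IN=(all ⊤)  OUT=(all ⊤)
  B5:  IN=(all ⊤)  OUT={f:-; rest ⊤}
  B6:  IN=(all ⊤)  OUT={d:+, f:+; rest ⊤}
  B7:  IN={d:+, f:+; rest ⊤}  OUT={d:+, f:+; rest ⊤}
  B8:  IN=(all ⊤)  OUT={e:+; rest ⊤}
  B9:  IN={e:+; rest ⊤}  OUT={c:-, e:+; rest ⊤}

Merge at B6: IN[B6] = OUT[B5] ⊔ OUT[B8] = {a: ⊤, b: ⊤, c: ⊤, d: ⊤, e: ⊤, f: ⊤}
Applying B6's transfer function to that IN value gives OUT[B6] (row B6 above).

Answer: {a: ⊤, b: ⊤, c: ⊤, d: +, e: ⊤, f: +}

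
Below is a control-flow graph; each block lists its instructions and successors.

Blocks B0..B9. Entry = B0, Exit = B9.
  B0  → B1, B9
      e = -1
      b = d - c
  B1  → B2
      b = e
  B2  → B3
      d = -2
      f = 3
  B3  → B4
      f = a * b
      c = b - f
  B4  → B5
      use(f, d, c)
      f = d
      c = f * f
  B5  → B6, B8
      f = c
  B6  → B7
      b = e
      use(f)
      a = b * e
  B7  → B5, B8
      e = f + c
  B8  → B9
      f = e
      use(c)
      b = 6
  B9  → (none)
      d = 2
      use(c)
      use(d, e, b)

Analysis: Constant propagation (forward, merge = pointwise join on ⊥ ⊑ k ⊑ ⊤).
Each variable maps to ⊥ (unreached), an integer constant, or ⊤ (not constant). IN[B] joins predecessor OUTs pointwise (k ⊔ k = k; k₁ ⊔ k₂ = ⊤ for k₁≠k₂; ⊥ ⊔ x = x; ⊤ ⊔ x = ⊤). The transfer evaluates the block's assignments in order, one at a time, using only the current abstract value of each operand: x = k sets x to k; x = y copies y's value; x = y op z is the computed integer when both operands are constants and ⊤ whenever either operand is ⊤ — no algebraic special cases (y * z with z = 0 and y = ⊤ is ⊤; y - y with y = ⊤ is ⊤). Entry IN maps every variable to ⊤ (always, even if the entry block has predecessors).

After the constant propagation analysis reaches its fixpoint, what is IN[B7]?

Answer: {a: ⊤, b: ⊤, c: 4, d: -2, e: ⊤, f: 4}

Derivation:
Fixpoint table:
  B0:   IN=(all ⊤)   OUT={e:-1; rest ⊤}
  B1:   IN={e:-1; rest ⊤}   OUT={b:-1, e:-1; rest ⊤}
  B2:   IN={b:-1, e:-1; rest ⊤}   OUT={b:-1, d:-2, e:-1, f:3; rest ⊤}
  B3:   IN={b:-1, d:-2, e:-1, f:3; rest ⊤}   OUT={b:-1, d:-2, e:-1; rest ⊤}
  B4:   IN={b:-1, d:-2, e:-1; rest ⊤}   OUT={b:-1, c:4, d:-2, e:-1, f:-2; rest ⊤}
  B5:   IN={c:4, d:-2; rest ⊤}   OUT={c:4, d:-2, f:4; rest ⊤}
  B6:   IN={c:4, d:-2, f:4; rest ⊤}   OUT={c:4, d:-2, f:4; rest ⊤}
  B7:   IN={c:4, d:-2, f:4; rest ⊤}   OUT={c:4, d:-2, e:8, f:4; rest ⊤}
  B8:   IN={c:4, d:-2, f:4; rest ⊤}   OUT={b:6, c:4, d:-2; rest ⊤}
  B9:   IN=(all ⊤)   OUT={d:2; rest ⊤}

Merge at B7: IN[B7] = OUT[B6] = {a: ⊤, b: ⊤, c: 4, d: -2, e: ⊤, f: 4}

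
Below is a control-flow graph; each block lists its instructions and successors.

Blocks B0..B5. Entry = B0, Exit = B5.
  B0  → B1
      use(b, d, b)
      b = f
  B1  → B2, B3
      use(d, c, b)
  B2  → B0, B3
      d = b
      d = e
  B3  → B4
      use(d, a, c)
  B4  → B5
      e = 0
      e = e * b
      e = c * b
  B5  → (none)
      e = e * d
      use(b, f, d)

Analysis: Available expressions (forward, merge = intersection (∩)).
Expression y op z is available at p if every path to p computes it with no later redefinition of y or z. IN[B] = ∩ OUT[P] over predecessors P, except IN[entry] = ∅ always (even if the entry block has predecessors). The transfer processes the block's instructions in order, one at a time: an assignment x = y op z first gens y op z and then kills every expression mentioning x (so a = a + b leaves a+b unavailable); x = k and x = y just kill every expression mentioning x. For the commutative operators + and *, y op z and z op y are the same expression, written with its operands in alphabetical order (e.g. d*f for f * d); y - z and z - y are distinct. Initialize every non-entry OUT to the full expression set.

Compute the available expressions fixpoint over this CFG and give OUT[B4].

Answer: {b*c}

Trace:
Per-block solution:
  B0:  IN={}  OUT={}
  B1:  IN={}  OUT={}
  B2:  IN={}  OUT={}
  B3:  IN={}  OUT={}
  B4:  IN={}  OUT={b*c}
  B5:  IN={b*c}  OUT={b*c}

Merge at B4: IN[B4] = OUT[B3] = {}
Applying B4's transfer function to that IN value gives OUT[B4] (row B4 above).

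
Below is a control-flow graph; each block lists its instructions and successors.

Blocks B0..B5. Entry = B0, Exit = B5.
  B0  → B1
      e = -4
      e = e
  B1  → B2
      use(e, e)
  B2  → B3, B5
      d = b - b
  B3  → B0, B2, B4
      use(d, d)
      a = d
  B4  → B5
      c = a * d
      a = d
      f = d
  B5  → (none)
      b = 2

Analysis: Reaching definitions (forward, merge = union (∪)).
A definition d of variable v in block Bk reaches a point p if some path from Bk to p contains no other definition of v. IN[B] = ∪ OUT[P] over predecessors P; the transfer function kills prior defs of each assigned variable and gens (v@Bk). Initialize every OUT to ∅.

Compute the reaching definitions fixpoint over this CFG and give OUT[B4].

Answer: {a@B4, c@B4, d@B2, e@B0, f@B4}

Derivation:
Per-block solution:
  B0:  IN={a@B3, d@B2, e@B0}  OUT={a@B3, d@B2, e@B0}
  B1:  IN={a@B3, d@B2, e@B0}  OUT={a@B3, d@B2, e@B0}
  B2:  IN={a@B3, d@B2, e@B0}  OUT={a@B3, d@B2, e@B0}
  B3:  IN={a@B3, d@B2, e@B0}  OUT={a@B3, d@B2, e@B0}
  B4:  IN={a@B3, d@B2, e@B0}  OUT={a@B4, c@B4, d@B2, e@B0, f@B4}
  B5:  IN={a@B3, a@B4, c@B4, d@B2, e@B0, f@B4}  OUT={a@B3, a@B4, b@B5, c@B4, d@B2, e@B0, f@B4}

Merge at B4: IN[B4] = OUT[B3] = {a@B3, d@B2, e@B0}
Applying B4's transfer function to that IN value gives OUT[B4] (row B4 above).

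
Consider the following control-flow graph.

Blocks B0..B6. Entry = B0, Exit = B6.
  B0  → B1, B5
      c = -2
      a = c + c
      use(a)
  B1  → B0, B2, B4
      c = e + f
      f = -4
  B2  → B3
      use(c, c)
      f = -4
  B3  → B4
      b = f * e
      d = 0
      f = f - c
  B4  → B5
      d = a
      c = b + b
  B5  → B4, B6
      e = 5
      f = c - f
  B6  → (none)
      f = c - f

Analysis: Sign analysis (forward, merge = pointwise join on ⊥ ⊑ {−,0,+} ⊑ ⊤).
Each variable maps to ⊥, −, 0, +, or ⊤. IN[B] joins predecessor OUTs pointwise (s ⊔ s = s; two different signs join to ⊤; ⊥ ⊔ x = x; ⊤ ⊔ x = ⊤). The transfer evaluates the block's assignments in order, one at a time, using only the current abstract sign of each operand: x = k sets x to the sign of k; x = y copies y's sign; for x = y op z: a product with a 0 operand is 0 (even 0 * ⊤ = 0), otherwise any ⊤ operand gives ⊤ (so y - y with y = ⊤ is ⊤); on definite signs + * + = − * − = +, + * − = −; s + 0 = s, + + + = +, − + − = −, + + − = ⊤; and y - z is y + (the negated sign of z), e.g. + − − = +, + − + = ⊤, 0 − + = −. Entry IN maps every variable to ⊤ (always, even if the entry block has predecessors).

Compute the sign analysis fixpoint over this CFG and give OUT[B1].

Fixpoint table:
  B0:   IN=(all ⊤)   OUT={a:-, c:-; rest ⊤}
  B1:   IN={a:-, c:-; rest ⊤}   OUT={a:-, f:-; rest ⊤}
  B2:   IN={a:-, f:-; rest ⊤}   OUT={a:-, f:-; rest ⊤}
  B3:   IN={a:-, f:-; rest ⊤}   OUT={a:-, d:0; rest ⊤}
  B4:   IN={a:-; rest ⊤}   OUT={a:-, d:-; rest ⊤}
  B5:   IN={a:-; rest ⊤}   OUT={a:-, e:+; rest ⊤}
  B6:   IN={a:-, e:+; rest ⊤}   OUT={a:-, e:+; rest ⊤}

Merge at B1: IN[B1] = OUT[B0] = {a: -, b: ⊤, c: -, d: ⊤, e: ⊤, f: ⊤}
Applying B1's transfer function to that IN value gives OUT[B1] (row B1 above).

Answer: {a: -, b: ⊤, c: ⊤, d: ⊤, e: ⊤, f: -}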